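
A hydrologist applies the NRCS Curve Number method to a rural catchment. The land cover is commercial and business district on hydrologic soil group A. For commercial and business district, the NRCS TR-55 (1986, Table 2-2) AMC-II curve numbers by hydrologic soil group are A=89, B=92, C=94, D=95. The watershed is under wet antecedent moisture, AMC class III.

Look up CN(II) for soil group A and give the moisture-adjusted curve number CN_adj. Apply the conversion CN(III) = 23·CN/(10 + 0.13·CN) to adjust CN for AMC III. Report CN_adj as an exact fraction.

CN_adj = 204700/2157 ≈ 94.900

NRCS table: commercial and business district, soil group A → CN(II) = 89
Adjust CN=89 to AMC III: 23·89/(10 + 0.13·89) → 2047 ÷ (2157/100) = 204700/2157 ≈ 94.900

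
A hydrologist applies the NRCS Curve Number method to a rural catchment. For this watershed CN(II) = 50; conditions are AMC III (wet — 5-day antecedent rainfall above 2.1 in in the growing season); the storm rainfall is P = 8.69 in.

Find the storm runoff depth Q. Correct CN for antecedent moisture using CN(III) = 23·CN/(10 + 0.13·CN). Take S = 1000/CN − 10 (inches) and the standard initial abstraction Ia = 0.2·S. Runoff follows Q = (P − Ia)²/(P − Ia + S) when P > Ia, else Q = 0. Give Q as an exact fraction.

Q = 323532169/64370100 in ≈ 5.026 in

Wet (AMC III): CN(III) = 23·50/(10 + 0.13·50) = 1150/(33/2) = 2300/33 ≈ 69.697
Retention S: 1000/CN − 10 with CN=69.697 → S = 100/23 ≈ 4.348 in
Initial abstraction Ia = S/5 = (100/23)/5 = 20/23 ≈ 0.870 in
Excess rainfall: 8.690 − 0.870 = 7.820 in; P > Ia so Q > 0
Q = (17987/2300)²/((17987/2300) + 100/23) = (323532169/5290000)/(27987/2300) = 323532169/64370100 in ≈ 5.026 in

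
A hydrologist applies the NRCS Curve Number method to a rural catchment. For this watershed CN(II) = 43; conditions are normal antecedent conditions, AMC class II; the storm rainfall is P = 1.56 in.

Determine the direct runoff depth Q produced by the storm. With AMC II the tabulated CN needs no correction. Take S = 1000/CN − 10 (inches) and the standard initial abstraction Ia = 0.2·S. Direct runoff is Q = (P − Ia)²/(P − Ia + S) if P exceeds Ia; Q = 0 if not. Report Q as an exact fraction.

Q = 0 in ≈ 0.000 in

Average conditions: CN = 43 (no AMC adjustment).
Max retention: S = 1000/43 − 10 = 570/43 in (≈ 13.256 in)
Ia = 0.2·(570/43) = 114/43 in ≈ 2.651 in
P = 1.560 ≤ Ia = 2.651 in: entire storm abstracted, Q = 0.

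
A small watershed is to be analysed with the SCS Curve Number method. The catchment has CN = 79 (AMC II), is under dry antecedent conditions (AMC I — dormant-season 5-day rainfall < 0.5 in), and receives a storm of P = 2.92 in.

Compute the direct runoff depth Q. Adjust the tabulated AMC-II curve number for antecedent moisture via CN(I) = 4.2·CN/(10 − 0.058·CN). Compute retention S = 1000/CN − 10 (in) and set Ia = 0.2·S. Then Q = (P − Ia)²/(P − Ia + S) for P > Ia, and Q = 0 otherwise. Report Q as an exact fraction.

Q = 10673289/31139825 in ≈ 0.343 in

Dry (AMC I): CN(I) = 4.2·79/(10 − 0.058·79) = (1659/5)/(2709/500) = 7900/129 ≈ 61.240
S = 1000/(7900/129) − 10 = 500/79 in ≈ 6.329 in
Initial abstraction Ia = S/5 = (500/79)/5 = 100/79 ≈ 1.266 in
Excess rainfall: 2.920 − 1.266 = 1.654 in; P > Ia so Q > 0
Q = (3267/1975)²/((3267/1975) + 500/79) = (10673289/3900625)/(15767/1975) = 10673289/31139825 in ≈ 0.343 in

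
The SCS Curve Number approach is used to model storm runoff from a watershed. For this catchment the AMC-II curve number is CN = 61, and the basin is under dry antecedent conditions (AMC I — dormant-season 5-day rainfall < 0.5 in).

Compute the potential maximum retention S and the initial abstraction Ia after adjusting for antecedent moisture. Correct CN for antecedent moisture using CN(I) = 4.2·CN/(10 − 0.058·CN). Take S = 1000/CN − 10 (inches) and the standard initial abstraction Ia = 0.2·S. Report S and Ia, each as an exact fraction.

S = 6500/427 in ≈ 15.222 in; Ia = 1300/427 in ≈ 3.044 in

Adjust CN=61 to AMC I: 4.2·61/(10 − 0.058·61) → (1281/5) ÷ (3231/500) = 42700/1077 ≈ 39.647
Max retention: S = 1000/(42700/1077) − 10 = 6500/427 in (≈ 15.222 in)
Ia = 0.2·(6500/427) = 1300/427 in ≈ 3.044 in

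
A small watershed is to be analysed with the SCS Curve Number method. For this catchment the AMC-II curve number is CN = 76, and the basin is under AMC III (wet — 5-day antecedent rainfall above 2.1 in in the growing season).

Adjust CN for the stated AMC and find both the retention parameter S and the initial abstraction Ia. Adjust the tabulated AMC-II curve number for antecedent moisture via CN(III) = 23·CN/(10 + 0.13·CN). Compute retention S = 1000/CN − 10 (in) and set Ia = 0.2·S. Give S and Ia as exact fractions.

S = 600/437 in ≈ 1.373 in; Ia = 120/437 in ≈ 0.275 in

Wet (AMC III): CN(III) = 23·76/(10 + 0.13·76) = 1748/(497/25) = 43700/497 ≈ 87.928
Retention S: 1000/CN − 10 with CN=87.928 → S = 600/437 ≈ 1.373 in
Ia = 0.2S: 0.2·1.373 = 0.275 in (exactly 120/437)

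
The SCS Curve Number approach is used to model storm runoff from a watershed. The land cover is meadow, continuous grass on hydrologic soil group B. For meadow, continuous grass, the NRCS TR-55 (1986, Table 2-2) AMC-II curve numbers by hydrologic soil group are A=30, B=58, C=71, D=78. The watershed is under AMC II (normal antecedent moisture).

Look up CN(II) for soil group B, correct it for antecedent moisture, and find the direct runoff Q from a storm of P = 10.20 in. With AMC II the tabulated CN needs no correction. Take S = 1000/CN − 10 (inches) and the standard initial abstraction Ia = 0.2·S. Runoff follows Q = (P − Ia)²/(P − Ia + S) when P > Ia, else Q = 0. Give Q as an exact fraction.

Q = 536787/112085 in ≈ 4.789 in

NRCS table: meadow, continuous grass, soil group B → CN(II) = 58
CN(II) = 58; AMC II needs no correction.
Max retention: S = 1000/58 − 10 = 210/29 in (≈ 7.241 in)
Ia = 0.2S: 0.2·7.241 = 1.448 in (exactly 42/29)
P − Ia = 10.200 − 1.448 = 1269/145 ≈ 8.752 in (> 0, runoff occurs)
Q: (1269/145)² ÷ (2319/145) = 536787/112085 in (≈ 4.789 in)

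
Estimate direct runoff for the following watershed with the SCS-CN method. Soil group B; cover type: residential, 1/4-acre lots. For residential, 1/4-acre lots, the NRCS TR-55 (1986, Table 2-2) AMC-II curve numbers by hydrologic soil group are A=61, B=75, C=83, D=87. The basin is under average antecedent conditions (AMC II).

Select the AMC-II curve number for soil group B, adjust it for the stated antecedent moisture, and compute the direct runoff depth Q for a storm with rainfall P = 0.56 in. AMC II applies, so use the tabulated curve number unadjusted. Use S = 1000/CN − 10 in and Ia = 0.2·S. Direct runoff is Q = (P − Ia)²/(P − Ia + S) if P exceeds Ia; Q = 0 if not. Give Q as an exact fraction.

NRCS table: residential, 1/4-acre lots, soil group B → CN(II) = 75
Average conditions: CN = 75 (no AMC adjustment).
S = 1000/75 − 10 = 10/3 in ≈ 3.333 in
Ia = 0.2·(10/3) = 2/3 in ≈ 0.667 in
P = 0.560 ≤ Ia = 0.667 in: entire storm abstracted, Q = 0.

Q = 0 in ≈ 0.000 in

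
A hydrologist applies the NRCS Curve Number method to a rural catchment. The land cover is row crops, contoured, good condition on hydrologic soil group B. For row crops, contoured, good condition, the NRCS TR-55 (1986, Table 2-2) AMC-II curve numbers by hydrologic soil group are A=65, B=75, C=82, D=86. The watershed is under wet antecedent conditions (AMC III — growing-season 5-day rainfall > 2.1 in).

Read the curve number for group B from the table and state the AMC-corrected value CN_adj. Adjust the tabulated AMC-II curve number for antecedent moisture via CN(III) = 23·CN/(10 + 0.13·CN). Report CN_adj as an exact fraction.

CN_adj = 6900/79 ≈ 87.342

NRCS table: row crops, contoured, good condition, soil group B → CN(II) = 75
CN(III) from CN(II)=75: (23·75)/(10 + 0.13·75) = 6900/79 ≈ 87.342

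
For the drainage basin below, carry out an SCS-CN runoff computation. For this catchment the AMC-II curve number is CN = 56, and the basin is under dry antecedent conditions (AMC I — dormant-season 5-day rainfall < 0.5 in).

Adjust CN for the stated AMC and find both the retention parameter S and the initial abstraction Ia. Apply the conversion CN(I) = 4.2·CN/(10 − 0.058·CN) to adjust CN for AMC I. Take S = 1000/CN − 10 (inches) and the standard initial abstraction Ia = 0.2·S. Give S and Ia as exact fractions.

CN(I) from CN(II)=56: (4.2·56)/(10 − 0.058·56) = 7350/211 ≈ 34.834
Max retention: S = 1000/(7350/211) − 10 = 2750/147 in (≈ 18.707 in)
Ia = 0.2S: 0.2·18.707 = 3.741 in (exactly 550/147)

S = 2750/147 in ≈ 18.707 in; Ia = 550/147 in ≈ 3.741 in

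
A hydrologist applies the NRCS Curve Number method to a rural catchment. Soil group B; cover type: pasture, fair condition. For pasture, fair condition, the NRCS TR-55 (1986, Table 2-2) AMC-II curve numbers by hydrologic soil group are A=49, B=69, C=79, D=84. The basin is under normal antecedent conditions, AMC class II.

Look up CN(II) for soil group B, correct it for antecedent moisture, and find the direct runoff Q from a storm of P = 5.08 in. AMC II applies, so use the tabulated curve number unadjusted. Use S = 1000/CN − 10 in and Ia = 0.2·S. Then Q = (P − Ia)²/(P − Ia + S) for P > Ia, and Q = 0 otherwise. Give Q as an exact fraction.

Q = 52027369/25811175 in ≈ 2.016 in

NRCS table: pasture, fair condition, soil group B → CN(II) = 69
CN(II) = 69; AMC II needs no correction.
Max retention: S = 1000/69 − 10 = 310/69 in (≈ 4.493 in)
Initial abstraction Ia = S/5 = (310/69)/5 = 62/69 ≈ 0.899 in
P − Ia = 5.080 − 0.899 = 7213/1725 ≈ 4.181 in (> 0, runoff occurs)
Runoff Q = (P−Ia)²/(P−Ia+S) = (4.181)²/(4.181+4.493) = 52027369/25811175 ≈ 2.016 in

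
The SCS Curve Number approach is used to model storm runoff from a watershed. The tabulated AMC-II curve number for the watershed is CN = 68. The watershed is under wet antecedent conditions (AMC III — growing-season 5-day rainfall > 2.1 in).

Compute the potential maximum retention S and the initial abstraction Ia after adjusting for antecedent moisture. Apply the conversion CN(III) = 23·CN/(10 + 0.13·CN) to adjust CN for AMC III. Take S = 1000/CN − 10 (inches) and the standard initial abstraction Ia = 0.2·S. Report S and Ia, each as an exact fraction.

S = 800/391 in ≈ 2.046 in; Ia = 160/391 in ≈ 0.409 in

Wet (AMC III): CN(III) = 23·68/(10 + 0.13·68) = 1564/(471/25) = 39100/471 ≈ 83.015
Retention S: 1000/CN − 10 with CN=83.015 → S = 800/391 ≈ 2.046 in
Ia = 0.2S: 0.2·2.046 = 0.409 in (exactly 160/391)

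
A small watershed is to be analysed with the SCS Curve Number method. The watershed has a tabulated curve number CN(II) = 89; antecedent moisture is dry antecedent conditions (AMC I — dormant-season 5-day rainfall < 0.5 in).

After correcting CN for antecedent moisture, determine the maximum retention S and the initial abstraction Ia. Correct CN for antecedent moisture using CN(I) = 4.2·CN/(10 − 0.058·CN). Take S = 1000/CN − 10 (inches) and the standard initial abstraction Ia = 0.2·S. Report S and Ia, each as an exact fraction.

Adjust CN=89 to AMC I: 4.2·89/(10 − 0.058·89) → (1869/5) ÷ (2419/500) = 186900/2419 ≈ 77.263
S = 1000/(186900/2419) − 10 = 5500/1869 in ≈ 2.943 in
Ia = 0.2·(5500/1869) = 1100/1869 in ≈ 0.589 in

S = 5500/1869 in ≈ 2.943 in; Ia = 1100/1869 in ≈ 0.589 in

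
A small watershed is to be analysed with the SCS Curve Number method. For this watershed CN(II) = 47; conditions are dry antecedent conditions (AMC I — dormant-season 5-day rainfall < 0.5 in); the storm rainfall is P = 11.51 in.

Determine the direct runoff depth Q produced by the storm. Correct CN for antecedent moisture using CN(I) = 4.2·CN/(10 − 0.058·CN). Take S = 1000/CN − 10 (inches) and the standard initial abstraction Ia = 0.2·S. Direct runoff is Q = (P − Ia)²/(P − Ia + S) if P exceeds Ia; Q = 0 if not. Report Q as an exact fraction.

Q = 367280845369/321370851900 in ≈ 1.143 in

Adjust CN=47 to AMC I: 4.2·47/(10 − 0.058·47) → (987/5) ÷ (3637/500) = 98700/3637 ≈ 27.138
Max retention: S = 1000/(98700/3637) − 10 = 26500/987 in (≈ 26.849 in)
Initial abstraction Ia = S/5 = (26500/987)/5 = 5300/987 ≈ 5.370 in
P − Ia = 11.510 − 5.370 = 606037/98700 ≈ 6.140 in (> 0, runoff occurs)
Q: (606037/98700)² ÷ (3256037/98700) = 367280845369/321370851900 in (≈ 1.143 in)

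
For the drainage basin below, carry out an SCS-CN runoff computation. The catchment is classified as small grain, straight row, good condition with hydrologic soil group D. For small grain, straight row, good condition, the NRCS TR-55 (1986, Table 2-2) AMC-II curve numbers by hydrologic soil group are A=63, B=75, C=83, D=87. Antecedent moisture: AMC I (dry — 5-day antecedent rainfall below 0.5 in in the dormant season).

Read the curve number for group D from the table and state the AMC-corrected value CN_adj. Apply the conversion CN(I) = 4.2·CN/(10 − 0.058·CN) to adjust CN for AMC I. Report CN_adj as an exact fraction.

CN_adj = 182700/2477 ≈ 73.759

NRCS table: small grain, straight row, good condition, soil group D → CN(II) = 87
Dry (AMC I): CN(I) = 4.2·87/(10 − 0.058·87) = (1827/5)/(2477/500) = 182700/2477 ≈ 73.759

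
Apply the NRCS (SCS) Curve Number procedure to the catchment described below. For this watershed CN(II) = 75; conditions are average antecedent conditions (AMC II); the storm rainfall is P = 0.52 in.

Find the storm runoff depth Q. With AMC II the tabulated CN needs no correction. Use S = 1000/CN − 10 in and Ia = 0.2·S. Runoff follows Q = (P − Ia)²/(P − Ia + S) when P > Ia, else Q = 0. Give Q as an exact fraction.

Q = 0 in ≈ 0.000 in

AMC II — tabulated CN = 75 applies directly.
S = 1000/75 − 10 = 10/3 in ≈ 3.333 in
Initial abstraction Ia = S/5 = (10/3)/5 = 2/3 ≈ 0.667 in
P = 0.520 ≤ Ia = 0.667 in: entire storm abstracted, Q = 0.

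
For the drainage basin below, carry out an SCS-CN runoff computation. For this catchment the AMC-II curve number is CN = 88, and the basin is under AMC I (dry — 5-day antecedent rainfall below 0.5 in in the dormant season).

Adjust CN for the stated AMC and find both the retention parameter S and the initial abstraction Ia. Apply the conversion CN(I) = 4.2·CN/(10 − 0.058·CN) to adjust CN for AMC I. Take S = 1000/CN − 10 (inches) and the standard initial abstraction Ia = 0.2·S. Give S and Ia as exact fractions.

S = 250/77 in ≈ 3.247 in; Ia = 50/77 in ≈ 0.649 in

Dry (AMC I): CN(I) = 4.2·88/(10 − 0.058·88) = (1848/5)/(612/125) = 3850/51 ≈ 75.490
Retention S: 1000/CN − 10 with CN=75.490 → S = 250/77 ≈ 3.247 in
Initial abstraction Ia = S/5 = (250/77)/5 = 50/77 ≈ 0.649 in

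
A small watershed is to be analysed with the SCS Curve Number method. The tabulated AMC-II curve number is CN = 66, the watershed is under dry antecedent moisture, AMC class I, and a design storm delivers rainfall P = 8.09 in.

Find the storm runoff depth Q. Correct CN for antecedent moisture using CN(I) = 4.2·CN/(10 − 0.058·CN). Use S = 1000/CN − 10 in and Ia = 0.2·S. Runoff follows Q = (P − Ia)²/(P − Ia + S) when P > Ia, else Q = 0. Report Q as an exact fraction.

Dry (AMC I): CN(I) = 4.2·66/(10 − 0.058·66) = (1386/5)/(1543/250) = 69300/1543 ≈ 44.913
Max retention: S = 1000/(69300/1543) − 10 = 8500/693 in (≈ 12.266 in)
Ia = 0.2·(8500/693) = 1700/693 in ≈ 2.453 in
P − Ia = 8.090 − 2.453 = 390637/69300 ≈ 5.637 in (> 0, runoff occurs)
Q: (390637/69300)² ÷ (1240637/69300) = 152597265769/85976144100 in (≈ 1.775 in)

Q = 152597265769/85976144100 in ≈ 1.775 in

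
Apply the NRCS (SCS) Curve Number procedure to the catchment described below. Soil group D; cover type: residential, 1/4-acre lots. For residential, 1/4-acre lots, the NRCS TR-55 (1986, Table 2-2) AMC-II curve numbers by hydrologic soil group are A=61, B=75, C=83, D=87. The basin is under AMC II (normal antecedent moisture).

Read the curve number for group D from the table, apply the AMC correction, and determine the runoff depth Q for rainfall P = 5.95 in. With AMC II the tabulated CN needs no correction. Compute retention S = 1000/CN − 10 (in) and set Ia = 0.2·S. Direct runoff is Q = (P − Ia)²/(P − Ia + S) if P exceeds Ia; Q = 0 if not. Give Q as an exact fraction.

NRCS table: residential, 1/4-acre lots, soil group D → CN(II) = 87
Average conditions: CN = 87 (no AMC adjustment).
Retention S: 1000/CN − 10 with CN=87.000 → S = 130/87 ≈ 1.494 in
Ia = 0.2·(130/87) = 26/87 in ≈ 0.299 in
Excess rainfall: 5.950 − 0.299 = 5.651 in; P > Ia so Q > 0
Q = (9833/1740)²/((9833/1740) + 130/87) = (96687889/3027600)/(12433/1740) = 96687889/21633420 in ≈ 4.469 in

Q = 96687889/21633420 in ≈ 4.469 in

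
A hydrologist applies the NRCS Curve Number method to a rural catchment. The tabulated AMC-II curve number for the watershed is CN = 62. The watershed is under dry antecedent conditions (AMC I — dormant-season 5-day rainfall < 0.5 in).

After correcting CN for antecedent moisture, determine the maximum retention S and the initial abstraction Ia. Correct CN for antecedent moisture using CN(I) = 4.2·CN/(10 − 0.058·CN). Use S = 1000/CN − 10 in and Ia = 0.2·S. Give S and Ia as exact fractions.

S = 9500/651 in ≈ 14.593 in; Ia = 1900/651 in ≈ 2.919 in

Adjust CN=62 to AMC I: 4.2·62/(10 − 0.058·62) → (1302/5) ÷ (1601/250) = 65100/1601 ≈ 40.662
Retention S: 1000/CN − 10 with CN=40.662 → S = 9500/651 ≈ 14.593 in
Ia = 0.2S: 0.2·14.593 = 2.919 in (exactly 1900/651)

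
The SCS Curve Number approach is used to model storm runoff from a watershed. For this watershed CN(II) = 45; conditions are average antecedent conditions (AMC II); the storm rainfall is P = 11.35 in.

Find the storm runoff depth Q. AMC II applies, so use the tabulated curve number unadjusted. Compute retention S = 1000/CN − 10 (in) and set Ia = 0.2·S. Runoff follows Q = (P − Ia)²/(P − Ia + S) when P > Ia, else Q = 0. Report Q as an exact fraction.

AMC II — tabulated CN = 45 applies directly.
Retention S: 1000/CN − 10 with CN=45.000 → S = 110/9 ≈ 12.222 in
Initial abstraction Ia = S/5 = (110/9)/5 = 22/9 ≈ 2.444 in
Excess rainfall: 11.350 − 2.444 = 8.906 in; P > Ia so Q > 0
Q: (1603/180)² ÷ (3803/180) = 2569609/684540 in (≈ 3.754 in)

Q = 2569609/684540 in ≈ 3.754 in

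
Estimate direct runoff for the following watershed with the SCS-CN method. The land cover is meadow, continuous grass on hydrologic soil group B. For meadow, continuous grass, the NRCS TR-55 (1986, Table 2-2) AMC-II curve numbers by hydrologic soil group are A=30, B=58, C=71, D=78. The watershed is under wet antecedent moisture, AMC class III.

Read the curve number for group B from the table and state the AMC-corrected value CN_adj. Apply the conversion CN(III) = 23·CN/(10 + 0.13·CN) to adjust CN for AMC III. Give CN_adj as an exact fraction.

CN_adj = 66700/877 ≈ 76.055

NRCS table: meadow, continuous grass, soil group B → CN(II) = 58
CN(III) from CN(II)=58: (23·58)/(10 + 0.13·58) = 66700/877 ≈ 76.055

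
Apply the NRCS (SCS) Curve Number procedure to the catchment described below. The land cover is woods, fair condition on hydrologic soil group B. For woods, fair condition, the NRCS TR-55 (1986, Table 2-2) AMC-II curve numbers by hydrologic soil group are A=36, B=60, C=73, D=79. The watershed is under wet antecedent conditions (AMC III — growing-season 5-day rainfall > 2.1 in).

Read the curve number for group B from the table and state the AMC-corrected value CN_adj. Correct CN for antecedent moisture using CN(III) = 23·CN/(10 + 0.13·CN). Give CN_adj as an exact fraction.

CN_adj = 6900/89 ≈ 77.528

NRCS table: woods, fair condition, soil group B → CN(II) = 60
Wet (AMC III): CN(III) = 23·60/(10 + 0.13·60) = 1380/(89/5) = 6900/89 ≈ 77.528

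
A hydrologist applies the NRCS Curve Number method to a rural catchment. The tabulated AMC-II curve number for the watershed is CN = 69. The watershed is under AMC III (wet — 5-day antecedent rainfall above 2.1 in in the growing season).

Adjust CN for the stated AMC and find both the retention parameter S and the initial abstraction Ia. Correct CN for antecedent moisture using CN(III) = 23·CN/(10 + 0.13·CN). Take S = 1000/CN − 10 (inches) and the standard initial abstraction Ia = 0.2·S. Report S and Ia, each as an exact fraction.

Wet (AMC III): CN(III) = 23·69/(10 + 0.13·69) = 1587/(1897/100) = 158700/1897 ≈ 83.658
Retention S: 1000/CN − 10 with CN=83.658 → S = 3100/1587 ≈ 1.953 in
Initial abstraction Ia = S/5 = (3100/1587)/5 = 620/1587 ≈ 0.391 in

S = 3100/1587 in ≈ 1.953 in; Ia = 620/1587 in ≈ 0.391 in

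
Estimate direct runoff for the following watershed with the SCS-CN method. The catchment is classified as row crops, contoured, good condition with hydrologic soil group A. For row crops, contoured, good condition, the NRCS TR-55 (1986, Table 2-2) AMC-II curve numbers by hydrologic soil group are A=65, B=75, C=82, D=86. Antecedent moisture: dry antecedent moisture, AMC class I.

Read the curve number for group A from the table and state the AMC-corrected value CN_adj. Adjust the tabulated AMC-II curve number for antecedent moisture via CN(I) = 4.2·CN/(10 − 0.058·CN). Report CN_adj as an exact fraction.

NRCS table: row crops, contoured, good condition, soil group A → CN(II) = 65
CN(I) from CN(II)=65: (4.2·65)/(10 − 0.058·65) = 3900/89 ≈ 43.820

CN_adj = 3900/89 ≈ 43.820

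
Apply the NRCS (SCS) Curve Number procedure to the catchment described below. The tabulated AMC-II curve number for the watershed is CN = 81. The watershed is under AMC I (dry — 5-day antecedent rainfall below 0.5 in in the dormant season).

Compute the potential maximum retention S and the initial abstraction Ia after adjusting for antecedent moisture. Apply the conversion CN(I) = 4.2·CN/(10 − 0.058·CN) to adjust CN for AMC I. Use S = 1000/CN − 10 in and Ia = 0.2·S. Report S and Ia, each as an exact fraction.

S = 9500/1701 in ≈ 5.585 in; Ia = 1900/1701 in ≈ 1.117 in

Adjust CN=81 to AMC I: 4.2·81/(10 − 0.058·81) → (1701/5) ÷ (2651/500) = 170100/2651 ≈ 64.164
Retention S: 1000/CN − 10 with CN=64.164 → S = 9500/1701 ≈ 5.585 in
Initial abstraction Ia = S/5 = (9500/1701)/5 = 1900/1701 ≈ 1.117 in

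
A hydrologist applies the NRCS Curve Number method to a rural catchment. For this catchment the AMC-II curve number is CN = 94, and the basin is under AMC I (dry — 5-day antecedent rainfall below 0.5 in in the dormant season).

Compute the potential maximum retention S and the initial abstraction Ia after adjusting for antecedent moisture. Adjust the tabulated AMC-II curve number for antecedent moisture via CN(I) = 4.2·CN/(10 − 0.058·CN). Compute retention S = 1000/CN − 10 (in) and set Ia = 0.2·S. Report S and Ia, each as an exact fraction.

S = 500/329 in ≈ 1.520 in; Ia = 100/329 in ≈ 0.304 in

Adjust CN=94 to AMC I: 4.2·94/(10 − 0.058·94) → (1974/5) ÷ (1137/250) = 32900/379 ≈ 86.807
Max retention: S = 1000/(32900/379) − 10 = 500/329 in (≈ 1.520 in)
Ia = 0.2·(500/329) = 100/329 in ≈ 0.304 in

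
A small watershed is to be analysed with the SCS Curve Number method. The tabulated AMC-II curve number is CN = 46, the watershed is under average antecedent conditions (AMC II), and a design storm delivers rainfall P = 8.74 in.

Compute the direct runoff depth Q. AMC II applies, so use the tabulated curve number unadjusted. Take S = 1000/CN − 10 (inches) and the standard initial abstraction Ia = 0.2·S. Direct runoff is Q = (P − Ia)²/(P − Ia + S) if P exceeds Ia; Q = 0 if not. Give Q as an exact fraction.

Q = 54037201/23978650 in ≈ 2.254 in

AMC II — tabulated CN = 46 applies directly.
Max retention: S = 1000/46 − 10 = 270/23 in (≈ 11.739 in)
Ia = 0.2S: 0.2·11.739 = 2.348 in (exactly 54/23)
Excess rainfall: 8.740 − 2.348 = 6.392 in; P > Ia so Q > 0
Q = (7351/1150)²/((7351/1150) + 270/23) = (54037201/1322500)/(20851/1150) = 54037201/23978650 in ≈ 2.254 in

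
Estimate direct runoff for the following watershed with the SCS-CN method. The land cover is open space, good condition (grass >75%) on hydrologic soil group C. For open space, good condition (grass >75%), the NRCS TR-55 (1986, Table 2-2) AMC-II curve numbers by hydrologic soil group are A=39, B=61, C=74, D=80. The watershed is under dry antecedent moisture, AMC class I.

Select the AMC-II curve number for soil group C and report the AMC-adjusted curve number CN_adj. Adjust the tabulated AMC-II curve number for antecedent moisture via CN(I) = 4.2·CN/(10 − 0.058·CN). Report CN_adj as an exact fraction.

CN_adj = 77700/1427 ≈ 54.450

NRCS table: open space, good condition (grass >75%), soil group C → CN(II) = 74
Adjust CN=74 to AMC I: 4.2·74/(10 − 0.058·74) → (1554/5) ÷ (1427/250) = 77700/1427 ≈ 54.450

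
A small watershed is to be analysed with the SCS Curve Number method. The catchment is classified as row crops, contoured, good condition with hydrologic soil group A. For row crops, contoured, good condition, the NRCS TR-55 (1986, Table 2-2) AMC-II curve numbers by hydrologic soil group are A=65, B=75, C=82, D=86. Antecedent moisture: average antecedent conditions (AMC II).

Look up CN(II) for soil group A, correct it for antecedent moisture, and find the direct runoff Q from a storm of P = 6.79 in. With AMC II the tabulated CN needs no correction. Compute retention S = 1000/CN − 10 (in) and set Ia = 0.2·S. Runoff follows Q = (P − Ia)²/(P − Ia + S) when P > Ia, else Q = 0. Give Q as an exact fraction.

NRCS table: row crops, contoured, good condition, soil group A → CN(II) = 65
CN(II) = 65; AMC II needs no correction.
Retention S: 1000/CN − 10 with CN=65.000 → S = 70/13 ≈ 5.385 in
Ia = 0.2·(70/13) = 14/13 in ≈ 1.077 in
Since P=6.790 > Ia=1.077: effective rainfall P−Ia = 7427/1300 in
Q = (7427/1300)²/((7427/1300) + 70/13) = (55160329/1690000)/(14427/1300) = 7880047/2679300 in ≈ 2.941 in

Q = 7880047/2679300 in ≈ 2.941 in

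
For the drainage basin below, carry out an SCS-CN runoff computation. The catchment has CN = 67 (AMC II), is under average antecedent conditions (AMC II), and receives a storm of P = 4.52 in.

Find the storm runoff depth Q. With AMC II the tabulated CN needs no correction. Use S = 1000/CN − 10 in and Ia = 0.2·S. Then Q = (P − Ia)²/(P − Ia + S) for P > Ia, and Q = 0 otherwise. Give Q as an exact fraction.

CN(II) = 67; AMC II needs no correction.
S = 1000/67 − 10 = 330/67 in ≈ 4.925 in
Ia = 0.2S: 0.2·4.925 = 0.985 in (exactly 66/67)
P − Ia = 4.520 − 0.985 = 5921/1675 ≈ 3.535 in (> 0, runoff occurs)
Q = (5921/1675)²/((5921/1675) + 330/67) = (35058241/2805625)/(14171/1675) = 35058241/23736425 in ≈ 1.477 in

Q = 35058241/23736425 in ≈ 1.477 in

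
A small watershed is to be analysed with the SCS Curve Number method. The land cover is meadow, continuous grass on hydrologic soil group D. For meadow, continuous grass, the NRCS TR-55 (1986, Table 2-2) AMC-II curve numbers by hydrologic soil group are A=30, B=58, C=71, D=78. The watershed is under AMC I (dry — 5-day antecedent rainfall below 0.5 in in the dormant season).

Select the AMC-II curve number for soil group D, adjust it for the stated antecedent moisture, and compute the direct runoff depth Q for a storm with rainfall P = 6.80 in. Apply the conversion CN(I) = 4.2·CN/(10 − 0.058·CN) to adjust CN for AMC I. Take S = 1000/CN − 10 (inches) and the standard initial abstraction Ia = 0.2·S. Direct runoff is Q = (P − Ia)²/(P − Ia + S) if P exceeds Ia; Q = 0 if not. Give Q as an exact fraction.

NRCS table: meadow, continuous grass, soil group D → CN(II) = 78
Dry (AMC I): CN(I) = 4.2·78/(10 − 0.058·78) = (1638/5)/(1369/250) = 81900/1369 ≈ 59.825
Retention S: 1000/CN − 10 with CN=59.825 → S = 5500/819 ≈ 6.716 in
Initial abstraction Ia = S/5 = (5500/819)/5 = 1100/819 ≈ 1.343 in
P − Ia = 6.800 − 1.343 = 22346/4095 ≈ 5.457 in (> 0, runoff occurs)
Q = (22346/4095)²/((22346/4095) + 5500/819) = (499343716/16769025)/(49846/4095) = 249671858/102059685 in ≈ 2.446 in

Q = 249671858/102059685 in ≈ 2.446 in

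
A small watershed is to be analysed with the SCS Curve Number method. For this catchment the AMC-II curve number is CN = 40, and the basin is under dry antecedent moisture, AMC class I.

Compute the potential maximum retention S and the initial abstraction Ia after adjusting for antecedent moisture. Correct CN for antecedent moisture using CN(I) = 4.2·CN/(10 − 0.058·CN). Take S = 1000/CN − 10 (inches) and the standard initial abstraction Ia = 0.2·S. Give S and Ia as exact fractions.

Adjust CN=40 to AMC I: 4.2·40/(10 − 0.058·40) → 168 ÷ (192/25) = 175/8 ≈ 21.875
S = 1000/(175/8) − 10 = 250/7 in ≈ 35.714 in
Ia = 0.2·(250/7) = 50/7 in ≈ 7.143 in

S = 250/7 in ≈ 35.714 in; Ia = 50/7 in ≈ 7.143 in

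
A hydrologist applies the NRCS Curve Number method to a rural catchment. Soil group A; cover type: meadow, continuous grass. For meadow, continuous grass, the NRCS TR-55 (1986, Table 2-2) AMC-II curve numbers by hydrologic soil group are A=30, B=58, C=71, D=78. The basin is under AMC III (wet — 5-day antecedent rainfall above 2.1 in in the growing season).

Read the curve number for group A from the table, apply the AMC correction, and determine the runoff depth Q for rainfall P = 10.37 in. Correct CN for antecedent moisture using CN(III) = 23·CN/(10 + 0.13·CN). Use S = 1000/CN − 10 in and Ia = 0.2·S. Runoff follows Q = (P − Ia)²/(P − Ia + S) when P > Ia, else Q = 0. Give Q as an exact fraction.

Q = 3312347809/880115700 in ≈ 3.764 in

NRCS table: meadow, continuous grass, soil group A → CN(II) = 30
Adjust CN=30 to AMC III: 23·30/(10 + 0.13·30) → 690 ÷ (139/10) = 6900/139 ≈ 49.640
Retention S: 1000/CN − 10 with CN=49.640 → S = 700/69 ≈ 10.145 in
Ia = 0.2S: 0.2·10.145 = 2.029 in (exactly 140/69)
P − Ia = 10.370 − 2.029 = 57553/6900 ≈ 8.341 in (> 0, runoff occurs)
Q = (57553/6900)²/((57553/6900) + 700/69) = (3312347809/47610000)/(127553/6900) = 3312347809/880115700 in ≈ 3.764 in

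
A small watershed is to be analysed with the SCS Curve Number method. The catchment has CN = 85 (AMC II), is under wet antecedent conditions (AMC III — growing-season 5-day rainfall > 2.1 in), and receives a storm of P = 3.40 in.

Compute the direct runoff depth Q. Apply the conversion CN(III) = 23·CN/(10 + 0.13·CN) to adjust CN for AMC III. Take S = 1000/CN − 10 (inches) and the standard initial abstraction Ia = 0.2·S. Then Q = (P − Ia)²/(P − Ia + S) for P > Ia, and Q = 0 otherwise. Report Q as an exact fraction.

Adjust CN=85 to AMC III: 23·85/(10 + 0.13·85) → 1955 ÷ (421/20) = 39100/421 ≈ 92.874
S = 1000/(39100/421) − 10 = 300/391 in ≈ 0.767 in
Ia = 0.2·(300/391) = 60/391 in ≈ 0.153 in
P − Ia = 3.400 − 0.153 = 6347/1955 ≈ 3.247 in (> 0, runoff occurs)
Q: (6347/1955)² ÷ (7847/1955) = 40284409/15340885 in (≈ 2.626 in)

Q = 40284409/15340885 in ≈ 2.626 in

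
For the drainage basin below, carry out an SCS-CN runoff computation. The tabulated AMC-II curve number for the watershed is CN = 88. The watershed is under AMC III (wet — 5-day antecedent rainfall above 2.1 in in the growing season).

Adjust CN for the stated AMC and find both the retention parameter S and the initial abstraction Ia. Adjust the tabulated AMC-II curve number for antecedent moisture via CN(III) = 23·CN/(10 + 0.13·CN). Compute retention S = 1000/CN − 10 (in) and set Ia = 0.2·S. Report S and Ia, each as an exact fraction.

CN(III) from CN(II)=88: (23·88)/(10 + 0.13·88) = 6325/67 ≈ 94.403
S = 1000/(6325/67) − 10 = 150/253 in ≈ 0.593 in
Ia = 0.2S: 0.2·0.593 = 0.119 in (exactly 30/253)

S = 150/253 in ≈ 0.593 in; Ia = 30/253 in ≈ 0.119 in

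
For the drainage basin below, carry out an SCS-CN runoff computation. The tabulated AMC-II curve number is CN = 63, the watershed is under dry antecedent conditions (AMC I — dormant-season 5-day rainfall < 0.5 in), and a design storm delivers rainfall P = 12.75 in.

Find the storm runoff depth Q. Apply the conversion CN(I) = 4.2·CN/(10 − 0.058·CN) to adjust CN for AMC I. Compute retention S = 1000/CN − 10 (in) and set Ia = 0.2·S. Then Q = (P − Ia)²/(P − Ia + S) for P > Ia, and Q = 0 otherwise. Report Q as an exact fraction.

Dry (AMC I): CN(I) = 4.2·63/(10 − 0.058·63) = (1323/5)/(3173/500) = 132300/3173 ≈ 41.696
Max retention: S = 1000/(132300/3173) − 10 = 18500/1323 in (≈ 13.983 in)
Ia = 0.2S: 0.2·13.983 = 2.797 in (exactly 3700/1323)
Since P=12.750 > Ia=2.797: effective rainfall P−Ia = 52673/5292 in
Runoff Q = (P−Ia)²/(P−Ia+S) = (9.953)²/(9.953+13.983) = 2774444929/670353516 ≈ 4.139 in

Q = 2774444929/670353516 in ≈ 4.139 in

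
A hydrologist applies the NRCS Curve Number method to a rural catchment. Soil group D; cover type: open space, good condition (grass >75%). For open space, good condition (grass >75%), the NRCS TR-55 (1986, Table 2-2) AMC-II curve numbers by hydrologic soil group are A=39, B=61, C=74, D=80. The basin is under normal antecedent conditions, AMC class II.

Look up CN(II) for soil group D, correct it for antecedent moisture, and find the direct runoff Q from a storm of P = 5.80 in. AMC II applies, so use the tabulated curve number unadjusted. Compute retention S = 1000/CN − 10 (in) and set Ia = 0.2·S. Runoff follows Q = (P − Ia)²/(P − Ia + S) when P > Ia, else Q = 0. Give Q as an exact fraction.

Q = 2809/780 in ≈ 3.601 in

NRCS table: open space, good condition (grass >75%), soil group D → CN(II) = 80
Average conditions: CN = 80 (no AMC adjustment).
Retention S: 1000/CN − 10 with CN=80.000 → S = 5/2 ≈ 2.500 in
Initial abstraction Ia = S/5 = (5/2)/5 = 1/2 ≈ 0.500 in
P − Ia = 5.800 − 0.500 = 53/10 ≈ 5.300 in (> 0, runoff occurs)
Q = (53/10)²/((53/10) + 5/2) = (2809/100)/(39/5) = 2809/780 in ≈ 3.601 in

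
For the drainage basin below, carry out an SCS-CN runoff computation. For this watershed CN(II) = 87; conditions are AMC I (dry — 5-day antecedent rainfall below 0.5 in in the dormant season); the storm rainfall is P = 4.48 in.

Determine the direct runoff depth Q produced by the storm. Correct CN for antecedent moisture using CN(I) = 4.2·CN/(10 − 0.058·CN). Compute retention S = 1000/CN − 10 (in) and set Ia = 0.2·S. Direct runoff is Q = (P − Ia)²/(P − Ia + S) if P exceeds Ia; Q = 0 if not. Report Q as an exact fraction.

CN(I) from CN(II)=87: (4.2·87)/(10 − 0.058·87) = 182700/2477 ≈ 73.759
Retention S: 1000/CN − 10 with CN=73.759 → S = 6500/1827 ≈ 3.558 in
Initial abstraction Ia = S/5 = (6500/1827)/5 = 1300/1827 ≈ 0.712 in
Excess rainfall: 4.480 − 0.712 = 3.768 in; P > Ia so Q > 0
Q = (172124/45675)²/((172124/45675) + 6500/1827) = (29626671376/2086205625)/(334624/45675) = 1851666961/955246950 in ≈ 1.938 in

Q = 1851666961/955246950 in ≈ 1.938 in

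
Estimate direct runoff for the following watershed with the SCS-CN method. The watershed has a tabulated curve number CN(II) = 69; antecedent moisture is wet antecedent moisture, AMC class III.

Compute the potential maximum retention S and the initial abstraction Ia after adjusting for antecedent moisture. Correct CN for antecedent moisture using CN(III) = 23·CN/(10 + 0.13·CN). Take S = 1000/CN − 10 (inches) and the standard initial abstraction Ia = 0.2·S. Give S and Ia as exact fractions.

CN(III) from CN(II)=69: (23·69)/(10 + 0.13·69) = 158700/1897 ≈ 83.658
Max retention: S = 1000/(158700/1897) − 10 = 3100/1587 in (≈ 1.953 in)
Ia = 0.2·(3100/1587) = 620/1587 in ≈ 0.391 in

S = 3100/1587 in ≈ 1.953 in; Ia = 620/1587 in ≈ 0.391 in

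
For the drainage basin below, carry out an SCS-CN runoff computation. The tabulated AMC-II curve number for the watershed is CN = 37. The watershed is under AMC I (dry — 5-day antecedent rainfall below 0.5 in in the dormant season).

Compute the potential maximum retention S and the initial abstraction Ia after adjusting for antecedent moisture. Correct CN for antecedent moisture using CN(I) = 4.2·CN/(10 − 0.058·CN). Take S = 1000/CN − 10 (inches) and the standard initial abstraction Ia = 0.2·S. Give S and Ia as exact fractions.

Adjust CN=37 to AMC I: 4.2·37/(10 − 0.058·37) → (777/5) ÷ (3927/500) = 3700/187 ≈ 19.786
Retention S: 1000/CN − 10 with CN=19.786 → S = 1500/37 ≈ 40.541 in
Ia = 0.2·(1500/37) = 300/37 in ≈ 8.108 in

S = 1500/37 in ≈ 40.541 in; Ia = 300/37 in ≈ 8.108 in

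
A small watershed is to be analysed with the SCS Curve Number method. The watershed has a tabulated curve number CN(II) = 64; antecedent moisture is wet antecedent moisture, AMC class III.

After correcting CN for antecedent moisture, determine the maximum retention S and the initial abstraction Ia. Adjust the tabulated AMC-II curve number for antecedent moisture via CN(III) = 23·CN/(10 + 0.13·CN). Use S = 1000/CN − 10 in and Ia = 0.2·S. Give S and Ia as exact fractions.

S = 225/92 in ≈ 2.446 in; Ia = 45/92 in ≈ 0.489 in

Wet (AMC III): CN(III) = 23·64/(10 + 0.13·64) = 1472/(458/25) = 18400/229 ≈ 80.349
Max retention: S = 1000/(18400/229) − 10 = 225/92 in (≈ 2.446 in)
Initial abstraction Ia = S/5 = (225/92)/5 = 45/92 ≈ 0.489 in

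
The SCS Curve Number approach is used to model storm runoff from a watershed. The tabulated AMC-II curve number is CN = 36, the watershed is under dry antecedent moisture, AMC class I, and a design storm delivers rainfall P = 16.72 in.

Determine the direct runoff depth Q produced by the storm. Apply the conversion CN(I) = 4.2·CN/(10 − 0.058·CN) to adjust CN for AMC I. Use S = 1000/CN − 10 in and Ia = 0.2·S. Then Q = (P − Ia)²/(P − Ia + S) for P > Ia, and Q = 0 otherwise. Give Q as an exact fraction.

Q = 760578002/564642225 in ≈ 1.347 in

Dry (AMC I): CN(I) = 4.2·36/(10 − 0.058·36) = (756/5)/(989/125) = 18900/989 ≈ 19.110
Retention S: 1000/CN − 10 with CN=19.110 → S = 8000/189 ≈ 42.328 in
Ia = 0.2·(8000/189) = 1600/189 in ≈ 8.466 in
Since P=16.720 > Ia=8.466: effective rainfall P−Ia = 39002/4725 in
Runoff Q = (P−Ia)²/(P−Ia+S) = (8.254)²/(8.254+42.328) = 760578002/564642225 ≈ 1.347 in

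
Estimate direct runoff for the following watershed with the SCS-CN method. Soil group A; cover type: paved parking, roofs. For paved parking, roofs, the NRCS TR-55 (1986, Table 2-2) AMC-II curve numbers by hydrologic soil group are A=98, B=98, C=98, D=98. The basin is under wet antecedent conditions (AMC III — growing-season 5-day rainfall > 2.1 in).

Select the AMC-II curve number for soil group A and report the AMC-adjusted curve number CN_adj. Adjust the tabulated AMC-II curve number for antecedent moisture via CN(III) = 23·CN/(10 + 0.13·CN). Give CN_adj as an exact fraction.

CN_adj = 112700/1137 ≈ 99.120

NRCS table: paved parking, roofs, soil group A → CN(II) = 98
Adjust CN=98 to AMC III: 23·98/(10 + 0.13·98) → 2254 ÷ (1137/50) = 112700/1137 ≈ 99.120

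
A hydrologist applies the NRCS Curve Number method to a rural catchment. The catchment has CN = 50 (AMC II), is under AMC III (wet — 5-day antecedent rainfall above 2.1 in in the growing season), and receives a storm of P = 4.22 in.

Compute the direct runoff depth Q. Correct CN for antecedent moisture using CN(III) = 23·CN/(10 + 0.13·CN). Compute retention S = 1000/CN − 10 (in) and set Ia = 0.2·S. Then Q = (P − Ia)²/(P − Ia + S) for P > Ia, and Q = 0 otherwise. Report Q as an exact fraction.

Q = 14845609/10180950 in ≈ 1.458 in

CN(III) from CN(II)=50: (23·50)/(10 + 0.13·50) = 2300/33 ≈ 69.697
S = 1000/(2300/33) − 10 = 100/23 in ≈ 4.348 in
Ia = 0.2·(100/23) = 20/23 in ≈ 0.870 in
P − Ia = 4.220 − 0.870 = 3853/1150 ≈ 3.350 in (> 0, runoff occurs)
Q: (3853/1150)² ÷ (8853/1150) = 14845609/10180950 in (≈ 1.458 in)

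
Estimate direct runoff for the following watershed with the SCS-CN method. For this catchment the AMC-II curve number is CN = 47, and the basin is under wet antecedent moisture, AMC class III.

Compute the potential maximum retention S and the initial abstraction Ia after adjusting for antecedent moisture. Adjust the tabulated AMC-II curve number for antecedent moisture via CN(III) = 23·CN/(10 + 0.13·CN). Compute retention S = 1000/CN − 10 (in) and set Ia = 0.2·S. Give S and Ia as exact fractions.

S = 5300/1081 in ≈ 4.903 in; Ia = 1060/1081 in ≈ 0.981 in

Adjust CN=47 to AMC III: 23·47/(10 + 0.13·47) → 1081 ÷ (1611/100) = 108100/1611 ≈ 67.101
Max retention: S = 1000/(108100/1611) − 10 = 5300/1081 in (≈ 4.903 in)
Initial abstraction Ia = S/5 = (5300/1081)/5 = 1060/1081 ≈ 0.981 in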